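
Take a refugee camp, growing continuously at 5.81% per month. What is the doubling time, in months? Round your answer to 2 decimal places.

doubling time ≈ 11.93 months

doubling time = ln(2) / |r| = 0.69315 / 0.0581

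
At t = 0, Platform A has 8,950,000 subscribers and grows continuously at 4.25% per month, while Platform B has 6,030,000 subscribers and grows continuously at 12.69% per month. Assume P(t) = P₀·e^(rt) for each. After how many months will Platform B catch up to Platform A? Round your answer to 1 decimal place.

t ≈ 4.7 months

8950000·e^(0.0425t) = 6030000·e^(0.1269t)
8950000/6030000 = e^((0.1269 − 0.0425)t) → ln(1.48425) = 0.0844·t
t = 0.39491 / 0.0844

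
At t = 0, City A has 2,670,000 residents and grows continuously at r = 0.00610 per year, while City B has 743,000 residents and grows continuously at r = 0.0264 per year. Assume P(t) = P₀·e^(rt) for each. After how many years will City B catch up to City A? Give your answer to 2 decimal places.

2670000·e^(0.0061t) = 743000·e^(0.0264t)
2670000/743000 = e^((0.0264 − 0.0061)t) → ln(3.59354) = 0.0203·t
t = 1.27914 / 0.0203

t ≈ 63.01 years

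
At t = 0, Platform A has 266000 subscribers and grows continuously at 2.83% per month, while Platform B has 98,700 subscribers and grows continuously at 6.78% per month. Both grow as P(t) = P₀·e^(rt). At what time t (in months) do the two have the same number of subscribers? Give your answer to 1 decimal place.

t ≈ 25.1 months

266000·e^(0.0283t) = 98700·e^(0.0678t)
266000/98700 = e^((0.0678 − 0.0283)t) → ln(2.69504) = 0.0395·t
t = 0.99141 / 0.0395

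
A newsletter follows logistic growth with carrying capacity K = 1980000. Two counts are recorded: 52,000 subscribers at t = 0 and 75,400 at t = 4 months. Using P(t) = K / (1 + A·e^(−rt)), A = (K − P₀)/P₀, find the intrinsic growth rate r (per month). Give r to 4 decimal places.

A = (1980000 − 52000)/52000 = 37.07692
75400 = 1980000/(1 + 37.07692·e^(−r·4)) → e^(−4r) = (26.25995 − 1)/37.07692 = 0.681285
r = −ln(0.681285)/4 = 0.38377/4

r ≈ 0.0959 per month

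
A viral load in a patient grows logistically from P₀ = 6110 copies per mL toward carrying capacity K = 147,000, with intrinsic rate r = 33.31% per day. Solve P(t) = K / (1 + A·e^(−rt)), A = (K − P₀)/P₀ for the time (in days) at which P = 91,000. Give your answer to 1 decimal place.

A = (147000 − 6110)/6110 = 23.05892
91000 = 147000/(1 + 23.05892·e^(−0.3331t)) → 1 + 23.05892·e^(−0.3331t) = 1.61538
e^(−0.3331t) = 0.026687 → t = ln(37.47074)/0.3331 = 3.62356/0.3331

t ≈ 10.9 days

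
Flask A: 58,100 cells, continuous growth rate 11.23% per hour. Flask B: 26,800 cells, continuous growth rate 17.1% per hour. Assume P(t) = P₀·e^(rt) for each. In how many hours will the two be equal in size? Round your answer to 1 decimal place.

t ≈ 13.2 hours

58100·e^(0.1123t) = 26800·e^(0.171t)
58100/26800 = e^((0.171 − 0.1123)t) → ln(2.16791) = 0.0587·t
t = 0.77376 / 0.0587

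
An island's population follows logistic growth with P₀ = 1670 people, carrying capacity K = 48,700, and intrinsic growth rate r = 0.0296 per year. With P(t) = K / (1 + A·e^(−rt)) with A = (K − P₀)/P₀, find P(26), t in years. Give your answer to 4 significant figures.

≈ 3,468 people

A = (48700 − 1670)/1670 = 28.16168
P(26) = 48700 / (1 + 28.16168·e^(−0.0296·26)) = 48700 / (1 + 28.16168·0.463198)
= 48700 / 14.04444 ≈ 3467.56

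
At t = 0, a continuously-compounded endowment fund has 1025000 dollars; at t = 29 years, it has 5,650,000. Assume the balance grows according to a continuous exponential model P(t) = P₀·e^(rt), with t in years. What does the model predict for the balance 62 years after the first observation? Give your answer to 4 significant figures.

r = ln(5650000/1025000) / 29 ≈ 0.058861 per year
P(62) = 1025000 · e^(0.058861·62) = 1025000 · 38.4504 ≈ 39411657.21

≈ 39,410,000 dollars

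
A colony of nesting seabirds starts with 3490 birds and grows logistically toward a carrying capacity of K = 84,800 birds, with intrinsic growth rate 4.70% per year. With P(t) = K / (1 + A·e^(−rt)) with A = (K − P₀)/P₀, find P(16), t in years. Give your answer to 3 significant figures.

A = (84800 − 3490)/3490 = 23.29799
P(16) = 84800 / (1 + 23.29799·e^(−0.047·16)) = 84800 / (1 + 23.29799·0.471423)
= 84800 / 11.9832 ≈ 7076.57

≈ 7,080 birds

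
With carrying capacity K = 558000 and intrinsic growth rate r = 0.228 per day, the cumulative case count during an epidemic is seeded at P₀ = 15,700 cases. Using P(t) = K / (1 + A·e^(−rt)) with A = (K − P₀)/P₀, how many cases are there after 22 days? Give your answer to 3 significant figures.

A = (558000 − 15700)/15700 = 34.5414
P(22) = 558000 / (1 + 34.5414·e^(−0.228·22)) = 558000 / (1 + 34.5414·0.006631)
= 558000 / 1.22904 ≈ 454011.43

≈ 454,000 cases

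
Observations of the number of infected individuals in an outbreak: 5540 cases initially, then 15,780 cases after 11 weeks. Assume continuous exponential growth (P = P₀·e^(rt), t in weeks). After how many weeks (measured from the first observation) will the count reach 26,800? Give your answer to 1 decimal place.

r = ln(15780/5540) / 11 ≈ 0.095159 per week
t = ln(26800/5540) / r = 1.57641 / 0.095159 ≈ 16.566

t ≈ 16.6 weeks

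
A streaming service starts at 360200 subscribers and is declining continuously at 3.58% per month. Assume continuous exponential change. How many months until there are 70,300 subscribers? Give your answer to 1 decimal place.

70300 = 360200 · e^(-0.0358·t)
t = ln(70300/360200) / -0.0358 = ln(0.19517) / -0.0358 = -1.63389 / -0.0358

t ≈ 45.6 months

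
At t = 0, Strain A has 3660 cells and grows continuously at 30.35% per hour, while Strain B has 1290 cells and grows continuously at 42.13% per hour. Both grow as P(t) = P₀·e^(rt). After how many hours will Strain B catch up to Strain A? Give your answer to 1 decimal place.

t ≈ 8.9 hours

3660·e^(0.3035t) = 1290·e^(0.4213t)
3660/1290 = e^((0.4213 − 0.3035)t) → ln(2.83721) = 0.1178·t
t = 1.04282 / 0.1178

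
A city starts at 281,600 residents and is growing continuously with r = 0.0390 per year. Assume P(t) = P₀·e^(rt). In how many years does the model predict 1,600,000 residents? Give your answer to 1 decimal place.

t ≈ 44.5 years

1600000 = 281600 · e^(0.039·t)
t = ln(1600000/281600) / 0.039 = ln(5.68182) / 0.039 = 1.73727 / 0.039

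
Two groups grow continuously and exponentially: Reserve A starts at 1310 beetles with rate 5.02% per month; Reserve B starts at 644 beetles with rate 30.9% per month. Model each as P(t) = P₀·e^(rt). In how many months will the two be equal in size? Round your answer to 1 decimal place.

t ≈ 2.7 months

1310·e^(0.0502t) = 644·e^(0.309t)
1310/644 = e^((0.309 − 0.0502)t) → ln(2.03416) = 0.2588·t
t = 0.71008 / 0.2588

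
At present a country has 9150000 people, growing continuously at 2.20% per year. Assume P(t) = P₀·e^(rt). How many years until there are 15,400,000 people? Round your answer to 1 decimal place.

t ≈ 23.7 years

15400000 = 9150000 · e^(0.022·t)
t = ln(15400000/9150000) / 0.022 = ln(1.68306) / 0.022 = 0.52061 / 0.022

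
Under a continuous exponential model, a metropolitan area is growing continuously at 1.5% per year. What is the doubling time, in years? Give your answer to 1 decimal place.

doubling time = ln(2) / |r| = 0.69315 / 0.015

doubling time ≈ 46.2 years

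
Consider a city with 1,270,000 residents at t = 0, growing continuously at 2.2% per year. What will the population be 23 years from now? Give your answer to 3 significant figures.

≈ 2,110,000 residents

P(23) = 1270000 · e^(0.022·23) = 1270000 · e^(0.506)
= 1270000 · 1.65864 ≈ 2106477.04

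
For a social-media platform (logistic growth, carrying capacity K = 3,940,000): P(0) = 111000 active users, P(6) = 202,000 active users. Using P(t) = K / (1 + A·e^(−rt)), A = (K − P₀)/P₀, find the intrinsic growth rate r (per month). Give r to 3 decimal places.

A = (3940000 − 111000)/111000 = 34.4955
202000 = 3940000/(1 + 34.4955·e^(−r·6)) → e^(−6r) = (19.50495 − 1)/34.4955 = 0.536445
r = −ln(0.536445)/6 = 0.62279/6

r ≈ 0.104 per month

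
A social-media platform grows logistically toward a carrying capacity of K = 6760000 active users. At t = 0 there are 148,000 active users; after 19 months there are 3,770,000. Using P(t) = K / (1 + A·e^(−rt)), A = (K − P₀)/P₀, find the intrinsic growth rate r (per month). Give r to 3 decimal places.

A = (6760000 − 148000)/148000 = 44.67568
3770000 = 6760000/(1 + 44.67568·e^(−r·19)) → e^(−19r) = (1.7931 − 1)/44.67568 = 0.017752
r = −ln(0.017752)/19 = 4.03123/19

r ≈ 0.212 per month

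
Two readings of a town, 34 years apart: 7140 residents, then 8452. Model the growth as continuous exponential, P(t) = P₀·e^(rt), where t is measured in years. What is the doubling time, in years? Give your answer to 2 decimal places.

doubling time ≈ 139.71 years

r = ln(8452/7140) / 34 = ln(1.18375) / 34 ≈ 0.004961 per year
doubling time = ln 2 / |r| = 0.69315 / 0.004961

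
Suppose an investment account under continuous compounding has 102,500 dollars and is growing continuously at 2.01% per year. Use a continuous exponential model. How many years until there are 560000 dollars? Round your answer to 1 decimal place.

560000 = 102500 · e^(0.0201·t)
t = ln(560000/102500) / 0.0201 = ln(5.46341) / 0.0201 = 1.69807 / 0.0201

t ≈ 84.5 years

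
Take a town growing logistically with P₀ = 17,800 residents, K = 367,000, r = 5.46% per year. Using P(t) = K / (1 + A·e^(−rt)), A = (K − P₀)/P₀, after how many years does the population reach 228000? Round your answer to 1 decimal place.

t ≈ 63.6 years

A = (367000 − 17800)/17800 = 19.61798
228000 = 367000/(1 + 19.61798·e^(−0.0546t)) → 1 + 19.61798·e^(−0.0546t) = 1.60965
e^(−0.0546t) = 0.031076 → t = ln(32.17913)/0.0546 = 3.47132/0.0546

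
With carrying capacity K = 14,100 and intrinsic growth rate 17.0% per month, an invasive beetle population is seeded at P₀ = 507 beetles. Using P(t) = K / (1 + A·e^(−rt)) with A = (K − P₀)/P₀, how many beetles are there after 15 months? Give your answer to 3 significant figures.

≈ 4,560 beetles

A = (14100 − 507)/507 = 26.81065
P(15) = 14100 / (1 + 26.81065·e^(−0.17·15)) = 14100 / (1 + 26.81065·0.078082)
= 14100 / 3.09342 ≈ 4558.06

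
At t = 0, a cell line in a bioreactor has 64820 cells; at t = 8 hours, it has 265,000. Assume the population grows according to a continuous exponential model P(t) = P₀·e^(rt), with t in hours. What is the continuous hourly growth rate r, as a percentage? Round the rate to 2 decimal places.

r ≈ 17.60% per hour

265000 = 64820 · e^(r·8)
e^(8r) = 265000/64820 = 4.08824
r = ln(4.08824) / 8 = 1.40812 / 8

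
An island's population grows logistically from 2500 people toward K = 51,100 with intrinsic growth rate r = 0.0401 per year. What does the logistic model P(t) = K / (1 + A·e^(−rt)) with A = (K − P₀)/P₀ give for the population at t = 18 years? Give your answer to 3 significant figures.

≈ 4,890 people

A = (51100 − 2500)/2500 = 19.44
P(18) = 51100 / (1 + 19.44·e^(−0.0401·18)) = 51100 / (1 + 19.44·0.485877)
= 51100 / 10.44545 ≈ 4892.08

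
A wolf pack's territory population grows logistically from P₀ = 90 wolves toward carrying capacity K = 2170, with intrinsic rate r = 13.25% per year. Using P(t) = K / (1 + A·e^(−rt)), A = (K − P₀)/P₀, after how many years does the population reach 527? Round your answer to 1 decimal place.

t ≈ 15.1 years

A = (2170 − 90)/90 = 23.11111
527 = 2170/(1 + 23.11111·e^(−0.1325t)) → 1 + 23.11111·e^(−0.1325t) = 4.11765
e^(−0.1325t) = 0.134898 → t = ln(7.413)/0.1325 = 2.00323/0.1325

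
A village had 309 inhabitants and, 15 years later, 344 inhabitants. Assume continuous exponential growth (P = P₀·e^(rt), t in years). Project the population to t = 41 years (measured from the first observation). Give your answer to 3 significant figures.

≈ 414 inhabitants

r = ln(344/309) / 15 ≈ 0.007153 per year
P(41) = 309 · e^(0.007153·41) = 309 · 1.34083 ≈ 414.32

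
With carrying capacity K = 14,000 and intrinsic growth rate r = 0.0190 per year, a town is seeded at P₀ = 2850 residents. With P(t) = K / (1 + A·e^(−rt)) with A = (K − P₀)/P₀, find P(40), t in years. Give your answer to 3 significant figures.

≈ 4,950 residents

A = (14000 − 2850)/2850 = 3.91228
P(40) = 14000 / (1 + 3.91228·e^(−0.019·40)) = 14000 / (1 + 3.91228·0.467666)
= 14000 / 2.82964 ≈ 4947.62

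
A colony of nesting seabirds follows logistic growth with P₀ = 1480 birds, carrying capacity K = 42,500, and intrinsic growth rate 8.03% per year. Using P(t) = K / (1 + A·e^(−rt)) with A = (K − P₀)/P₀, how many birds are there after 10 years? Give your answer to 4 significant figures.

A = (42500 − 1480)/1480 = 27.71622
P(10) = 42500 / (1 + 27.71622·e^(−0.0803·10)) = 42500 / (1 + 27.71622·0.447983)
= 42500 / 13.41639 ≈ 3167.77

≈ 3,168 birds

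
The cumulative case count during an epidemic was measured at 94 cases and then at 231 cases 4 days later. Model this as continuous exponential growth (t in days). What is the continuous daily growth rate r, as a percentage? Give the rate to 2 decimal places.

231 = 94 · e^(r·4)
e^(4r) = 231/94 = 2.45745
r = ln(2.45745) / 4 = 0.89912 / 4

r ≈ 22.48% per day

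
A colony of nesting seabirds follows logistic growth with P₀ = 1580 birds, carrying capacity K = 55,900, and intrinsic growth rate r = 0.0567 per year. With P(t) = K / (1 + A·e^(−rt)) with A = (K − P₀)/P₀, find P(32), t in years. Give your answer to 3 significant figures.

A = (55900 − 1580)/1580 = 34.37975
P(32) = 55900 / (1 + 34.37975·e^(−0.0567·32)) = 55900 / (1 + 34.37975·0.162936)
= 55900 / 6.60169 ≈ 8467.53

≈ 8,470 birds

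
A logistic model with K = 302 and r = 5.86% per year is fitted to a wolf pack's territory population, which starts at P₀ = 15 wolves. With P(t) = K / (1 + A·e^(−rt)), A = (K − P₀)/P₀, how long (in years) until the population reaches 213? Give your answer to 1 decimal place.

t ≈ 65.3 years

A = (302 − 15)/15 = 19.13333
213 = 302/(1 + 19.13333·e^(−0.0586t)) → 1 + 19.13333·e^(−0.0586t) = 1.41784
e^(−0.0586t) = 0.021838 → t = ln(45.79101)/0.0586 = 3.82409/0.0586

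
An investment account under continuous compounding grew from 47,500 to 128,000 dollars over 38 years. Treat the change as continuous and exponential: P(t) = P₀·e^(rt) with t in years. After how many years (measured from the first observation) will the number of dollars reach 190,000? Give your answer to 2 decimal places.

t ≈ 53.14 years

r = ln(128000/47500) / 38 ≈ 0.026087 per year
t = ln(190000/47500) / r = 1.38629 / 0.026087 ≈ 53.141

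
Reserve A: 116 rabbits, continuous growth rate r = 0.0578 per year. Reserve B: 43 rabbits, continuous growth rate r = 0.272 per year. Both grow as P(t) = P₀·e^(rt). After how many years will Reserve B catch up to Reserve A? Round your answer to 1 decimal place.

116·e^(0.0578t) = 43·e^(0.272t)
116/43 = e^((0.272 − 0.0578)t) → ln(2.69767) = 0.2142·t
t = 0.99239 / 0.2142

t ≈ 4.6 years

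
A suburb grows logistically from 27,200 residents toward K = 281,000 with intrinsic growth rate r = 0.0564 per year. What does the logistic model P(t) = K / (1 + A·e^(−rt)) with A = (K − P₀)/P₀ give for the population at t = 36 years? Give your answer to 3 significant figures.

A = (281000 − 27200)/27200 = 9.33088
P(36) = 281000 / (1 + 9.33088·e^(−0.0564·36)) = 281000 / (1 + 9.33088·0.131283)
= 281000 / 2.22499 ≈ 126292.92

≈ 126,000 residents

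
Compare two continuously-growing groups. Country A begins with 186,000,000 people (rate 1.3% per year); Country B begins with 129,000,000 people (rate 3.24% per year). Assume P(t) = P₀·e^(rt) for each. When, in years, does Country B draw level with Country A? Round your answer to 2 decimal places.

186000000·e^(0.013t) = 129000000·e^(0.0324t)
186000000/129000000 = e^((0.0324 − 0.013)t) → ln(1.44186) = 0.0194·t
t = 0.36593 / 0.0194

t ≈ 18.86 years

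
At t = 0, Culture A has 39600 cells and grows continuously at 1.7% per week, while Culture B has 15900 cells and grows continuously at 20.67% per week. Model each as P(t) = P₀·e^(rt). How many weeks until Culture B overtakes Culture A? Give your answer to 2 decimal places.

t ≈ 4.81 weeks

39600·e^(0.017t) = 15900·e^(0.2067t)
39600/15900 = e^((0.2067 − 0.017)t) → ln(2.49057) = 0.1897·t
t = 0.91251 / 0.1897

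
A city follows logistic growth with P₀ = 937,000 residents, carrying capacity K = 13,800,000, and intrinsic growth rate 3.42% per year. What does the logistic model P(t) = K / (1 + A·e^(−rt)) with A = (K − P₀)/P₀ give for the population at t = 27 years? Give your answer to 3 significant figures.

≈ 2,140,000 residents

A = (13800000 − 937000)/937000 = 13.72785
P(27) = 13800000 / (1 + 13.72785·e^(−0.0342·27)) = 13800000 / (1 + 13.72785·0.397166)
= 13800000 / 6.45224 ≈ 2138791.32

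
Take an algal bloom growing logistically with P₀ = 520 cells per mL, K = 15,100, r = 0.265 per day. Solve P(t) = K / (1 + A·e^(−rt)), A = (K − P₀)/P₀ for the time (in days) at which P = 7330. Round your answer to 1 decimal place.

A = (15100 − 520)/520 = 28.03846
7330 = 15100/(1 + 28.03846·e^(−0.265t)) → 1 + 28.03846·e^(−0.265t) = 2.06003
e^(−0.265t) = 0.037806 → t = ln(26.4507)/0.265 = 3.27528/0.265

t ≈ 12.4 days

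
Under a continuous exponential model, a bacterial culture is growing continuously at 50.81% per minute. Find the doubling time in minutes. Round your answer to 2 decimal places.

doubling time = ln(2) / |r| = 0.69315 / 0.5081

doubling time ≈ 1.36 minutes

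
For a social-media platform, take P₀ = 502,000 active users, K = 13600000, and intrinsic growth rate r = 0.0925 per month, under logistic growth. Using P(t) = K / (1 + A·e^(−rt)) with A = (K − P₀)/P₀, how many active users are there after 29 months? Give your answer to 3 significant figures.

A = (13600000 − 502000)/502000 = 26.09163
P(29) = 13600000 / (1 + 26.09163·e^(−0.0925·29)) = 13600000 / (1 + 26.09163·0.068392)
= 13600000 / 2.78446 ≈ 4884254.02

≈ 4,880,000 active users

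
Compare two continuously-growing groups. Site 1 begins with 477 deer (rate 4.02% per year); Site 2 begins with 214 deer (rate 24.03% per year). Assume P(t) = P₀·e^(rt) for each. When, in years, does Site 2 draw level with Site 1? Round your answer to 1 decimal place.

477·e^(0.0402t) = 214·e^(0.2403t)
477/214 = e^((0.2403 − 0.0402)t) → ln(2.22897) = 0.2001·t
t = 0.80154 / 0.2001

t ≈ 4.0 years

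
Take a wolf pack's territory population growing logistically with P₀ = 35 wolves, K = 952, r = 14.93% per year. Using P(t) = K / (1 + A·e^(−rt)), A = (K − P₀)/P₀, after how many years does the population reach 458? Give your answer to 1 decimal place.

t ≈ 21.4 years

A = (952 − 35)/35 = 26.2
458 = 952/(1 + 26.2·e^(−0.1493t)) → 1 + 26.2·e^(−0.1493t) = 2.0786
e^(−0.1493t) = 0.041168 → t = ln(24.29069)/0.1493 = 3.19009/0.1493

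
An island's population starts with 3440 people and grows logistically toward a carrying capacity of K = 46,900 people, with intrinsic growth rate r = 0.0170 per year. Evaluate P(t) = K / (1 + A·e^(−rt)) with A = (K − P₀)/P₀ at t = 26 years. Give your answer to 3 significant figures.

≈ 5,140 people

A = (46900 − 3440)/3440 = 12.63372
P(26) = 46900 / (1 + 12.63372·e^(−0.017·26)) = 46900 / (1 + 12.63372·0.64275)
= 46900 / 9.12032 ≈ 5142.36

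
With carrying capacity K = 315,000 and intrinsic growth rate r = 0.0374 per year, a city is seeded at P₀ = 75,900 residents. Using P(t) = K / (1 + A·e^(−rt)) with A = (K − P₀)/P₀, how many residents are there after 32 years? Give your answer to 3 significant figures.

≈ 161,000 residents

A = (315000 − 75900)/75900 = 3.1502
P(32) = 315000 / (1 + 3.1502·e^(−0.0374·32)) = 315000 / (1 + 3.1502·0.30216)
= 315000 / 1.95186 ≈ 161384.33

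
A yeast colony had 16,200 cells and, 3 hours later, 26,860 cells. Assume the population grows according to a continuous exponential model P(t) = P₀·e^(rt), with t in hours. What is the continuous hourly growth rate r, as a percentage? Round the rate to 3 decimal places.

r ≈ 16.854% per hour

26860 = 16200 · e^(r·3)
e^(3r) = 26860/16200 = 1.65802
r = ln(1.65802) / 3 = 0.50563 / 3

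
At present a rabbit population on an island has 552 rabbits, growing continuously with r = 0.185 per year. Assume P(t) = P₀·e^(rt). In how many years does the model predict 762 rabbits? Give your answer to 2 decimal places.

t ≈ 1.74 years

762 = 552 · e^(0.185·t)
t = ln(762/552) / 0.185 = ln(1.38043) / 0.185 = 0.3224 / 0.185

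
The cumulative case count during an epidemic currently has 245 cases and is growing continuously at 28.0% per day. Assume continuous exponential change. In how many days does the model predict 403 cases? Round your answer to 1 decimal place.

t ≈ 1.8 days

403 = 245 · e^(0.28·t)
t = ln(403/245) / 0.28 = ln(1.6449) / 0.28 = 0.49768 / 0.28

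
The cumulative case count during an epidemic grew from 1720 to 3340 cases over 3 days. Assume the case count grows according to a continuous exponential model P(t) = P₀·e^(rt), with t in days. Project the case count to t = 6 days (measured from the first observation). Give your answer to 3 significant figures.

r = ln(3340/1720) / 3 ≈ 0.221216 per day
P(6) = 1720 · e^(0.221216·6) = 1720 · 3.77082 ≈ 6485.81

≈ 6,490 cases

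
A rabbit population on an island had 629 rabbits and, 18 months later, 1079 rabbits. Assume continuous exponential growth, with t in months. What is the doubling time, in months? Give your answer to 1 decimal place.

r = ln(1079/629) / 18 = ln(1.71542) / 18 ≈ 0.029981 per month
doubling time = ln 2 / |r| = 0.69315 / 0.029981

doubling time ≈ 23.1 months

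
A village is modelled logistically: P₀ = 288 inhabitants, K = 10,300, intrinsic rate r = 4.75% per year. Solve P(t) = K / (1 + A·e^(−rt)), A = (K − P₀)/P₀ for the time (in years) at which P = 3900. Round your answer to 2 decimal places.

t ≈ 64.28 years

A = (10300 − 288)/288 = 34.76389
3900 = 10300/(1 + 34.76389·e^(−0.0475t)) → 1 + 34.76389·e^(−0.0475t) = 2.64103
e^(−0.0475t) = 0.047205 → t = ln(21.18424)/0.0475 = 3.05326/0.0475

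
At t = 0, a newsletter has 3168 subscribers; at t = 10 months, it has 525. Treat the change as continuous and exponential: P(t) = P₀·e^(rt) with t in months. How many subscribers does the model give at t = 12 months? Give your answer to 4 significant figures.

≈ 366.5 subscribers

r = ln(525/3168) / 10 ≈ -0.179746 per month
P(12) = 3168 · e^(-0.179746·12) = 3168 · 0.11568 ≈ 366.47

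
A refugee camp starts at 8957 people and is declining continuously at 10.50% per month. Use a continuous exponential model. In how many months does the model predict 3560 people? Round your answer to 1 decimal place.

t ≈ 8.8 months

3560 = 8957 · e^(-0.105·t)
t = ln(3560/8957) / -0.105 = ln(0.39745) / -0.105 = -0.92267 / -0.105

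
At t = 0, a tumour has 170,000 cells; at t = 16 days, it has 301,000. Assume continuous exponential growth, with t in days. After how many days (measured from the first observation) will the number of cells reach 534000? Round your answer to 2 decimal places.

t ≈ 32.06 days

r = ln(301000/170000) / 16 ≈ 0.035707 per day
t = ln(534000/170000) / r = 1.1446 / 0.035707 ≈ 32.055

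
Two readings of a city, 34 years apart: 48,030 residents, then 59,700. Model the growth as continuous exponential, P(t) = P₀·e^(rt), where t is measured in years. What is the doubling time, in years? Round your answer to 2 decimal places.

r = ln(59700/48030) / 34 = ln(1.24297) / 34 ≈ 0.006397 per year
doubling time = ln 2 / |r| = 0.69315 / 0.006397

doubling time ≈ 108.35 years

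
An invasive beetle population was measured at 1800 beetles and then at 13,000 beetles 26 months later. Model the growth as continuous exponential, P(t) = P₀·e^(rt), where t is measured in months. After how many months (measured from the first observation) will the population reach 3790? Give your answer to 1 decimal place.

r = ln(13000/1800) / 26 ≈ 0.076045 per month
t = ln(3790/1800) / r = 0.74458 / 0.076045 ≈ 9.791

t ≈ 9.8 months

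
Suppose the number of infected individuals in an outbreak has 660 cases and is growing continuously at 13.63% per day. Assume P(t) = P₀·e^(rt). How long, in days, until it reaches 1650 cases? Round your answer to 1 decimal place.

1650 = 660 · e^(0.1363·t)
t = ln(1650/660) / 0.1363 = ln(2.5) / 0.1363 = 0.91629 / 0.1363

t ≈ 6.7 days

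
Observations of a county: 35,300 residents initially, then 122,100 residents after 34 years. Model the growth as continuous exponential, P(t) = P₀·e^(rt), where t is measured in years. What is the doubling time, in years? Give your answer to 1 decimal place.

doubling time ≈ 19.0 years

r = ln(122100/35300) / 34 = ln(3.45892) / 34 ≈ 0.036499 per year
doubling time = ln 2 / |r| = 0.69315 / 0.036499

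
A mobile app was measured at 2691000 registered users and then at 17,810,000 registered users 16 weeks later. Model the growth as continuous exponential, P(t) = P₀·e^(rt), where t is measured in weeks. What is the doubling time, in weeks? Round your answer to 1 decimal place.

doubling time ≈ 5.9 weeks

r = ln(17810000/2691000) / 16 = ln(6.61836) / 16 ≈ 0.118115 per week
doubling time = ln 2 / |r| = 0.69315 / 0.118115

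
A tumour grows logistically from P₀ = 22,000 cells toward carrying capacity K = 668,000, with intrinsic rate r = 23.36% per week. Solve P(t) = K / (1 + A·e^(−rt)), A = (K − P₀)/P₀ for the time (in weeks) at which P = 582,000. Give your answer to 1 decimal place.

A = (668000 − 22000)/22000 = 29.36364
582000 = 668000/(1 + 29.36364·e^(−0.2336t)) → 1 + 29.36364·e^(−0.2336t) = 1.14777
e^(−0.2336t) = 0.005032 → t = ln(198.7167)/0.2336 = 5.29188/0.2336

t ≈ 22.7 weeks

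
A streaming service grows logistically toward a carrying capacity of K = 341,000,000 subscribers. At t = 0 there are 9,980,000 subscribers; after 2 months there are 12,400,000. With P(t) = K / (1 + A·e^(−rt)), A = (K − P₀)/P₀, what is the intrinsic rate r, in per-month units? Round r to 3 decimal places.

A = (341000000 − 9980000)/9980000 = 33.16834
12400000 = 341000000/(1 + 33.16834·e^(−r·2)) → e^(−2r) = (27.5 − 1)/33.16834 = 0.798955
r = −ln(0.798955)/2 = 0.22445/2

r ≈ 0.112 per month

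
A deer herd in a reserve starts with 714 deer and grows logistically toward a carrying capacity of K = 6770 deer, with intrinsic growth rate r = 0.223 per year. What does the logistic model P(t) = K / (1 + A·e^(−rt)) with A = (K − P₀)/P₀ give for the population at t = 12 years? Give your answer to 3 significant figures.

≈ 4,270 deer

A = (6770 − 714)/714 = 8.48179
P(12) = 6770 / (1 + 8.48179·e^(−0.223·12)) = 6770 / (1 + 8.48179·0.068838)
= 6770 / 1.58387 ≈ 4274.34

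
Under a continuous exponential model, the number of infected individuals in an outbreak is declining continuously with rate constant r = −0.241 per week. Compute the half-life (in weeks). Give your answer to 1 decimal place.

half-life = ln(2) / |r| = 0.69315 / 0.241

half-life ≈ 2.9 weeks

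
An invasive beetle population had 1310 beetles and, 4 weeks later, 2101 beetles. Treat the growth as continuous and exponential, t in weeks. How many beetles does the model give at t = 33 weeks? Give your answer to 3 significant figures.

≈ 64,500 beetles

r = ln(2101/1310) / 4 ≈ 0.118097 per week
P(33) = 1310 · e^(0.118097·33) = 1310 · 49.26367 ≈ 64535.4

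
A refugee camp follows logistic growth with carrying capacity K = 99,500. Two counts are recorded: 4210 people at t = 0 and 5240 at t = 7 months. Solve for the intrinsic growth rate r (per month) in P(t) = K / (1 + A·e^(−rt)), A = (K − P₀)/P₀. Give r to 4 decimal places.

r ≈ 0.0328 per month

A = (99500 − 4210)/4210 = 22.6342
5240 = 99500/(1 + 22.6342·e^(−r·7)) → e^(−7r) = (18.98855 − 1)/22.6342 = 0.794751
r = −ln(0.794751)/7 = 0.22973/7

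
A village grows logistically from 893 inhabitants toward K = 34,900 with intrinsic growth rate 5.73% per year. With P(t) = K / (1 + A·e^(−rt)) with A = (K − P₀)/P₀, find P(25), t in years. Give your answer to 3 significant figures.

A = (34900 − 893)/893 = 38.08175
P(25) = 34900 / (1 + 38.08175·e^(−0.0573·25)) = 34900 / (1 + 38.08175·0.238711)
= 34900 / 10.09055 ≈ 3458.68

≈ 3,460 inhabitants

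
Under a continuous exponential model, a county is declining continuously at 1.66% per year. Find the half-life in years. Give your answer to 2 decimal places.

half-life = ln(2) / |r| = 0.69315 / 0.0166

half-life ≈ 41.76 years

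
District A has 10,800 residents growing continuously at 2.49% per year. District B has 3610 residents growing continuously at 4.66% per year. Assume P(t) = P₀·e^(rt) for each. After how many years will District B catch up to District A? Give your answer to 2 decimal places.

t ≈ 50.50 years

10800·e^(0.0249t) = 3610·e^(0.0466t)
10800/3610 = e^((0.0466 − 0.0249)t) → ln(2.99169) = 0.0217·t
t = 1.09584 / 0.0217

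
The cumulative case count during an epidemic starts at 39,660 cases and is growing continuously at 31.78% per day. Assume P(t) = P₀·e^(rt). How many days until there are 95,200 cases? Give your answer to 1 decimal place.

t ≈ 2.8 days

95200 = 39660 · e^(0.3178·t)
t = ln(95200/39660) / 0.3178 = ln(2.4004) / 0.3178 = 0.87564 / 0.3178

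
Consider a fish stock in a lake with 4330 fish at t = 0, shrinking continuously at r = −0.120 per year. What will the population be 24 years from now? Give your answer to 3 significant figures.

≈ 243 fish

P(24) = 4330 · e^(-0.12·24) = 4330 · e^(-2.88)
= 4330 · 0.05613 ≈ 243.06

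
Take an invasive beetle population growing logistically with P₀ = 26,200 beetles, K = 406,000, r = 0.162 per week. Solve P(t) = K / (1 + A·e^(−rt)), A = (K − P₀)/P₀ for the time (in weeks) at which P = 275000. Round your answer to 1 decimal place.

t ≈ 21.1 weeks

A = (406000 − 26200)/26200 = 14.49618
275000 = 406000/(1 + 14.49618·e^(−0.162t)) → 1 + 14.49618·e^(−0.162t) = 1.47636
e^(−0.162t) = 0.032861 → t = ln(30.43092)/0.162 = 3.41546/0.162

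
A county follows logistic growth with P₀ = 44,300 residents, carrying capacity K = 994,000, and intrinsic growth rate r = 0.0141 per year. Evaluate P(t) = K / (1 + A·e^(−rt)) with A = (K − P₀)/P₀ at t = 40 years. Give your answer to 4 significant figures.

≈ 75,320 residents

A = (994000 − 44300)/44300 = 21.43792
P(40) = 994000 / (1 + 21.43792·e^(−0.0141·40)) = 994000 / (1 + 21.43792·0.568929)
= 994000 / 13.19665 ≈ 75322.14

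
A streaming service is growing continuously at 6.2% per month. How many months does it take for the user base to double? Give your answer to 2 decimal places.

doubling time ≈ 11.18 months

doubling time = ln(2) / |r| = 0.69315 / 0.062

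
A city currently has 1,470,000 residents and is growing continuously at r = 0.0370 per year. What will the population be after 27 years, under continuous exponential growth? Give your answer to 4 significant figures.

P(27) = 1470000 · e^(0.037·27) = 1470000 · e^(0.999)
= 1470000 · 2.71556 ≈ 3991880.41

≈ 3,992,000 residents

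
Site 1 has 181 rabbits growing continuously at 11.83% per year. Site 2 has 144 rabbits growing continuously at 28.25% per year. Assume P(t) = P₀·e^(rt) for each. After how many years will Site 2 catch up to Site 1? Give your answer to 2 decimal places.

181·e^(0.1183t) = 144·e^(0.2825t)
181/144 = e^((0.2825 − 0.1183)t) → ln(1.25694) = 0.1642·t
t = 0.22868 / 0.1642

t ≈ 1.39 years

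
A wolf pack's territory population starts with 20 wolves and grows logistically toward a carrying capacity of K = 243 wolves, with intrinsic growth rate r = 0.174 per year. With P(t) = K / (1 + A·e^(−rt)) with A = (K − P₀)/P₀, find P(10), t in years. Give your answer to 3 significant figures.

≈ 82.2 wolves

A = (243 − 20)/20 = 11.15
P(10) = 243 / (1 + 11.15·e^(−0.174·10)) = 243 / (1 + 11.15·0.17552)
= 243 / 2.95705 ≈ 82.18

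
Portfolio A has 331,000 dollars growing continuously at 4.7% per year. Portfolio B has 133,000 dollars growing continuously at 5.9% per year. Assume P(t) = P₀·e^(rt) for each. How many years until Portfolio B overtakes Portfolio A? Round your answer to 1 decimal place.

t ≈ 76.0 years

331000·e^(0.047t) = 133000·e^(0.059t)
331000/133000 = e^((0.059 − 0.047)t) → ln(2.48872) = 0.012·t
t = 0.91177 / 0.012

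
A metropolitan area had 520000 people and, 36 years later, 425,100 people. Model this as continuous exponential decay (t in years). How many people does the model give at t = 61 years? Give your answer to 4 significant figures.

≈ 369,600 people

r = ln(425100/520000) / 36 ≈ -0.005597 per year
P(61) = 520000 · e^(-0.005597·61) = 520000 · 0.71075 ≈ 369588.73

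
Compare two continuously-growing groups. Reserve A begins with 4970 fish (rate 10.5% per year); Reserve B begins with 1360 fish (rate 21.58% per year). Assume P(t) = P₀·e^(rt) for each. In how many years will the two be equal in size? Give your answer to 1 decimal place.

t ≈ 11.7 years

4970·e^(0.105t) = 1360·e^(0.2158t)
4970/1360 = e^((0.2158 − 0.105)t) → ln(3.65441) = 0.1108·t
t = 1.29594 / 0.1108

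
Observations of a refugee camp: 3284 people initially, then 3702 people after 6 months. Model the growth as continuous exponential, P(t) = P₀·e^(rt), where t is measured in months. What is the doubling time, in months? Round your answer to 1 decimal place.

r = ln(3702/3284) / 6 = ln(1.12728) / 6 ≈ 0.019969 per month
doubling time = ln 2 / |r| = 0.69315 / 0.019969

doubling time ≈ 34.7 months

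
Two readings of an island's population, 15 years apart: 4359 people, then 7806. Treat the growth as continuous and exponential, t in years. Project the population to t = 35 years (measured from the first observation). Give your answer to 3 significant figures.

≈ 17,000 people

r = ln(7806/4359) / 15 ≈ 0.038843 per year
P(35) = 4359 · e^(0.038843·35) = 4359 · 3.89431 ≈ 16975.3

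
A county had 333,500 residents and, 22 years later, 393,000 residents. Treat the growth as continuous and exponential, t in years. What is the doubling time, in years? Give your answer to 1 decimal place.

doubling time ≈ 92.9 years

r = ln(393000/333500) / 22 = ln(1.17841) / 22 ≈ 0.007462 per year
doubling time = ln 2 / |r| = 0.69315 / 0.007462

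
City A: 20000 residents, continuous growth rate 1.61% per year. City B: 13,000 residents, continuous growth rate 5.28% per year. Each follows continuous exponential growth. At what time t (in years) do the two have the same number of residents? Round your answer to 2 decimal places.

20000·e^(0.0161t) = 13000·e^(0.0528t)
20000/13000 = e^((0.0528 − 0.0161)t) → ln(1.53846) = 0.0367·t
t = 0.43078 / 0.0367

t ≈ 11.74 years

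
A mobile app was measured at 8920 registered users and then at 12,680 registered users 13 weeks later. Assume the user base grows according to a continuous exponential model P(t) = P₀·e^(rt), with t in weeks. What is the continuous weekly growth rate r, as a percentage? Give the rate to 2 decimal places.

r ≈ 2.71% per week

12680 = 8920 · e^(r·13)
e^(13r) = 12680/8920 = 1.42152
r = ln(1.42152) / 13 = 0.35173 / 13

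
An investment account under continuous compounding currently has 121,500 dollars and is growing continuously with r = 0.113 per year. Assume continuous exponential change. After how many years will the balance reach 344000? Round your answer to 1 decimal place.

t ≈ 9.2 years

344000 = 121500 · e^(0.113·t)
t = ln(344000/121500) / 0.113 = ln(2.83128) / 0.113 = 1.04073 / 0.113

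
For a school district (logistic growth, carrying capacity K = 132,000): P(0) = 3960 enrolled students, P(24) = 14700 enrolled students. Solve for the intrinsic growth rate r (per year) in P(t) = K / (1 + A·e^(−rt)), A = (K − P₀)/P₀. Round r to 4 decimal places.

r ≈ 0.0583 per year

A = (132000 − 3960)/3960 = 32.33333
14700 = 132000/(1 + 32.33333·e^(−r·24)) → e^(−24r) = (8.97959 − 1)/32.33333 = 0.246792
r = −ln(0.246792)/24 = 1.39921/24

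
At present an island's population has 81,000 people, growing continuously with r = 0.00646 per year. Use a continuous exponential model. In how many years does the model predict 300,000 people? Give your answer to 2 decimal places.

300000 = 81000 · e^(0.00646·t)
t = ln(300000/81000) / 0.00646 = ln(3.7037) / 0.00646 = 1.30933 / 0.00646

t ≈ 202.68 years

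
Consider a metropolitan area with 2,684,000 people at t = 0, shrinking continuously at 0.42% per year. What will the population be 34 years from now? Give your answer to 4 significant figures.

P(34) = 2684000 · e^(-0.0042·34) = 2684000 · e^(-0.1428)
= 2684000 · 0.86693 ≈ 2326833.24

≈ 2,327,000 people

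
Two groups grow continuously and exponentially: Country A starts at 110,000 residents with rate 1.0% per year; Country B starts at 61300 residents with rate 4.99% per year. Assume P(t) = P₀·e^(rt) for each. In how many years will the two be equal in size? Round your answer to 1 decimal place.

t ≈ 14.7 years

110000·e^(0.01t) = 61300·e^(0.0499t)
110000/61300 = e^((0.0499 − 0.01)t) → ln(1.79445) = 0.0399·t
t = 0.5847 / 0.0399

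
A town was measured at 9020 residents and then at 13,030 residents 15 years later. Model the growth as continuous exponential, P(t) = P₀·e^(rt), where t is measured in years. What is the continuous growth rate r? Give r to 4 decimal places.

r ≈ 0.0245 per year

13030 = 9020 · e^(r·15)
e^(15r) = 13030/9020 = 1.44457
r = ln(1.44457) / 15 = 0.36781 / 15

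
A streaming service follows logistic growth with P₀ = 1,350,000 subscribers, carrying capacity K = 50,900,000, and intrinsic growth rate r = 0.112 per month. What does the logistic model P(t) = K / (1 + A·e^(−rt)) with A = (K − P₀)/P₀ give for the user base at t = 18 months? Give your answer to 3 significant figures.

A = (50900000 − 1350000)/1350000 = 36.7037
P(18) = 50900000 / (1 + 36.7037·e^(−0.112·18)) = 50900000 / (1 + 36.7037·0.133187)
= 50900000 / 5.88846 ≈ 8644023.31

≈ 8,640,000 subscribers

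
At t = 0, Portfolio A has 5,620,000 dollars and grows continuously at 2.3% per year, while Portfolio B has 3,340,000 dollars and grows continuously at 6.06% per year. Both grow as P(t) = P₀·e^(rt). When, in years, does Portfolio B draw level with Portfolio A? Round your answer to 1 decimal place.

5620000·e^(0.023t) = 3340000·e^(0.0606t)
5620000/3340000 = e^((0.0606 − 0.023)t) → ln(1.68263) = 0.0376·t
t = 0.52036 / 0.0376

t ≈ 13.8 years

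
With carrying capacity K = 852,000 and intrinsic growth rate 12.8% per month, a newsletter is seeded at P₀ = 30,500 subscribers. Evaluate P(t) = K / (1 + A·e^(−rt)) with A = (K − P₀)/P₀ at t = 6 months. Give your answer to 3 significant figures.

A = (852000 − 30500)/30500 = 26.93443
P(6) = 852000 / (1 + 26.93443·e^(−0.128·6)) = 852000 / (1 + 26.93443·0.46394)
= 852000 / 13.49596 ≈ 63130.01

≈ 63,100 subscribers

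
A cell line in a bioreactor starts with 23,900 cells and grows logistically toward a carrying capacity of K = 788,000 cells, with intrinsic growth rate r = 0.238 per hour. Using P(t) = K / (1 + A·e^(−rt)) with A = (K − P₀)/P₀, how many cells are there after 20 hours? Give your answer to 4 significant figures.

A = (788000 − 23900)/23900 = 31.97071
P(20) = 788000 / (1 + 31.97071·e^(−0.238·20)) = 788000 / (1 + 31.97071·0.008566)
= 788000 / 1.27385 ≈ 618597.83

≈ 618,600 cells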